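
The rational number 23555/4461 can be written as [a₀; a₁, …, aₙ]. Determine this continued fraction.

[5; 3, 1, 1, 3, 7, 2, 11]

Apply division with remainder until the remainder is 0:
23555 ÷ 4461 → quotient 5, remainder 1250
4461 ÷ 1250 → quotient 3, remainder 711
1250 ÷ 711 → quotient 1, remainder 539
711 ÷ 539 → quotient 1, remainder 172
539 ÷ 172 → quotient 3, remainder 23
172 ÷ 23 → quotient 7, remainder 11
23 ÷ 11 → quotient 2, remainder 1
11 ÷ 1 → quotient 11, remainder 0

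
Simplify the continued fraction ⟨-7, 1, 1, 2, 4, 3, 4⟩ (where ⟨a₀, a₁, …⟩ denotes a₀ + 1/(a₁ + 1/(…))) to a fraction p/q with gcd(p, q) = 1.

-1961/306

Start with 4.
3 + 1/(4/1) = 3 + 1/4 = 13/4
4 + 1/(13/4) = 4 + 4/13 = 56/13
2 + 1/(56/13) = 2 + 13/56 = 125/56
1 + 1/(125/56) = 1 + 56/125 = 181/125
1 + 1/(181/125) = 1 + 125/181 = 306/181
-7 + 1/(306/181) = -7 + 181/306 = -1961/306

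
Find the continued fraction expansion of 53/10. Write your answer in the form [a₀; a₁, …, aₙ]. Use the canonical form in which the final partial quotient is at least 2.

⌊53/10⌋ = 5, remainder 3
⌊10/3⌋ = 3, remainder 1
⌊3/1⌋ = 3, remainder 0

[5; 3, 3]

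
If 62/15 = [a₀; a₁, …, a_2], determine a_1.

62 = 4·15 + 2, so a_0 = 4
15 = 7·2 + 1, so a_1 = 7

7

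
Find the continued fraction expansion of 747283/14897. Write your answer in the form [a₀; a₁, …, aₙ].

Run the Euclidean algorithm, recording each quotient:
⌊747283/14897⌋ = 50, remainder 2433
⌊14897/2433⌋ = 6, remainder 299
⌊2433/299⌋ = 8, remainder 41
⌊299/41⌋ = 7, remainder 12
⌊41/12⌋ = 3, remainder 5
⌊12/5⌋ = 2, remainder 2
⌊5/2⌋ = 2, remainder 1
⌊2/1⌋ = 2, remainder 0

[50; 6, 8, 7, 3, 2, 2, 2]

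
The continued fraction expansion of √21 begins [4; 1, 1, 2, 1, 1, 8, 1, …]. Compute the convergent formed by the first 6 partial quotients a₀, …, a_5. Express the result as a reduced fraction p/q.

a_0 = 4: 4/1
a_1 = 1: 5/1
a_2 = 1: 9/2
a_3 = 2: 23/5
a_4 = 1: 32/7
a_5 = 1: 55/12

55/12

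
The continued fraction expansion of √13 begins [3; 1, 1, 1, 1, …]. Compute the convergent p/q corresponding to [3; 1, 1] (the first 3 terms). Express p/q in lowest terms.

Build up convergents one term at a time:
a_0 = 3: 3/1
a_1 = 1: 4/1
a_2 = 1: 7/2

7/2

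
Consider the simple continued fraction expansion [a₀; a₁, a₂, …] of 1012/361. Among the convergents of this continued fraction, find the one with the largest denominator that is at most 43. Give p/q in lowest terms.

14/5

List convergents until the denominator exceeds the bound:
a_0 = 2: 2/1  (≤ bound)
a_1 = 1: 3/1  (≤ bound)
a_2 = 4: 14/5  (≤ bound)
a_3 = 11: 157/56  (> 43, stop)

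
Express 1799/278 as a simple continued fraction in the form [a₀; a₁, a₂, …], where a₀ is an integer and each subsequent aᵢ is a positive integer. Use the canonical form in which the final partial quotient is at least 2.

[6; 2, 8, 5, 3]

Apply division with remainder until the remainder is 0:
1799 = 6·278 + 131, so a_0 = 6
278 = 2·131 + 16, so a_1 = 2
131 = 8·16 + 3, so a_2 = 8
16 = 5·3 + 1, so a_3 = 5
3 = 3·1 + 0, so a_4 = 3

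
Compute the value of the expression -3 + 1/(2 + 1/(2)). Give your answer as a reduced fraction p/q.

-13/5

a_0 = -3: -3/1
a_1 = 2: -5/2
a_2 = 2: -13/5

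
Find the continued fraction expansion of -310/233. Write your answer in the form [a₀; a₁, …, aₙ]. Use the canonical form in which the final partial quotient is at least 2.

[-2; 1, 2, 38, 2]

-310 ÷ 233 → quotient -2, remainder 156
233 ÷ 156 → quotient 1, remainder 77
156 ÷ 77 → quotient 2, remainder 2
77 ÷ 2 → quotient 38, remainder 1
2 ÷ 1 → quotient 2, remainder 0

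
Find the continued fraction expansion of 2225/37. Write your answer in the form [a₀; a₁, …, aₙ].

Apply division with remainder until the remainder is 0:
2225 = 60·37 + 5, so a_0 = 60
37 = 7·5 + 2, so a_1 = 7
5 = 2·2 + 1, so a_2 = 2
2 = 2·1 + 0, so a_3 = 2

[60; 7, 2, 2]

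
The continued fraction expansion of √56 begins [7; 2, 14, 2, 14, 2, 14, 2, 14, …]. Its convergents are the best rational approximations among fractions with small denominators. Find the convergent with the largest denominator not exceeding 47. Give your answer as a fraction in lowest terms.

a_0 = 7: 7/1  (≤ bound)
a_1 = 2: 15/2  (≤ bound)
a_2 = 14: 217/29  (≤ bound)
a_3 = 2: 449/60  (> 47, stop)

217/29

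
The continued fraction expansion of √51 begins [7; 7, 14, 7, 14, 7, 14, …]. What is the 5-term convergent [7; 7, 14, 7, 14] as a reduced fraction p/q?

a_0 = 7: 7/1
a_1 = 7: 50/7
a_2 = 14: 707/99
a_3 = 7: 4999/700
a_4 = 14: 70693/9899

70693/9899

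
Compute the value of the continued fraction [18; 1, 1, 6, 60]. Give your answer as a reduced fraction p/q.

a_0 = 18: 18/1
a_1 = 1: 19/1
a_2 = 1: 37/2
a_3 = 6: 241/13
a_4 = 60: 14497/782

14497/782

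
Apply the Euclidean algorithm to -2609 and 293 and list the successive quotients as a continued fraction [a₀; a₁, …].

[-9; 10, 2, 6, 2]

⌊-2609/293⌋ = -9, remainder 28
⌊293/28⌋ = 10, remainder 13
⌊28/13⌋ = 2, remainder 2
⌊13/2⌋ = 6, remainder 1
⌊2/1⌋ = 2, remainder 0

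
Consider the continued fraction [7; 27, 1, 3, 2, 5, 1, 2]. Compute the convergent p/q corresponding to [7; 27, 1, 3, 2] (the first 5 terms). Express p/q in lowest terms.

1759/250

a_0 = 7: 7/1
a_1 = 27: 190/27
a_2 = 1: 197/28
a_3 = 3: 781/111
a_4 = 2: 1759/250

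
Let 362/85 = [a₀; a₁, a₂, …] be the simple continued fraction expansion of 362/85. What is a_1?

Run the Euclidean algorithm, recording each quotient:
⌊362/85⌋ = 4, remainder 22
⌊85/22⌋ = 3, remainder 19

3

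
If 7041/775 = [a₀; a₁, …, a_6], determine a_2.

Run the Euclidean algorithm, recording each quotient:
7041 = 9·775 + 66, so a_0 = 9
775 = 11·66 + 49, so a_1 = 11
66 = 1·49 + 17, so a_2 = 1

1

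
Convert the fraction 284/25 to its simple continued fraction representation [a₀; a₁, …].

[11; 2, 1, 3, 2]

284 ÷ 25 → quotient 11, remainder 9
25 ÷ 9 → quotient 2, remainder 7
9 ÷ 7 → quotient 1, remainder 2
7 ÷ 2 → quotient 3, remainder 1
2 ÷ 1 → quotient 2, remainder 0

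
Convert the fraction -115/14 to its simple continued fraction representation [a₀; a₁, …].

-115 = -9·14 + 11, so a_0 = -9
14 = 1·11 + 3, so a_1 = 1
11 = 3·3 + 2, so a_2 = 3
3 = 1·2 + 1, so a_3 = 1
2 = 2·1 + 0, so a_4 = 2

[-9; 1, 3, 1, 2]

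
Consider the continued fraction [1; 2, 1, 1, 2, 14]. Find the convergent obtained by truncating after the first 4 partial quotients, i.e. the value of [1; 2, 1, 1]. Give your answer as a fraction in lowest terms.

Starting at the tail and folding back:
Start with 1.
1 + 1/(1/1) = 1 + 1/1 = 2/1
2 + 1/(2/1) = 2 + 1/2 = 5/2
1 + 1/(5/2) = 1 + 2/5 = 7/5

7/5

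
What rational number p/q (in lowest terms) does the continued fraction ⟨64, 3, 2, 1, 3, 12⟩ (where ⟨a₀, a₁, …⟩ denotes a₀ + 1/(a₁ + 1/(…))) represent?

29191/454

Work from the innermost term outward:
Start with 12.
3 + 1/(12/1) = 3 + 1/12 = 37/12
1 + 1/(37/12) = 1 + 12/37 = 49/37
2 + 1/(49/37) = 2 + 37/49 = 135/49
3 + 1/(135/49) = 3 + 49/135 = 454/135
64 + 1/(454/135) = 64 + 135/454 = 29191/454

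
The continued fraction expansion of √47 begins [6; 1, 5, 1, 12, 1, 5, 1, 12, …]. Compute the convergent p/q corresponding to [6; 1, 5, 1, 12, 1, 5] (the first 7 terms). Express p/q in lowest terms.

3942/575

a_0 = 6: 6/1
a_1 = 1: 7/1
a_2 = 5: 41/6
a_3 = 1: 48/7
a_4 = 12: 617/90
a_5 = 1: 665/97
a_6 = 5: 3942/575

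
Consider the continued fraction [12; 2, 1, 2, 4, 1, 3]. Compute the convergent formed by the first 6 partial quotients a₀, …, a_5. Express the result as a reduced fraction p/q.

532/43

a_0 = 12: 12/1
a_1 = 2: 25/2
a_2 = 1: 37/3
a_3 = 2: 99/8
a_4 = 4: 433/35
a_5 = 1: 532/43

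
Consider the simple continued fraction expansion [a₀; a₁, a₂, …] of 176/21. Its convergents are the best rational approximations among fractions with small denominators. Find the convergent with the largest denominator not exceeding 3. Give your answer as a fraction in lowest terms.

25/3

List convergents until the denominator exceeds the bound:
a_0 = 8: 8/1  (≤ bound)
a_1 = 2: 17/2  (≤ bound)
a_2 = 1: 25/3  (≤ bound)
a_3 = 1: 42/5  (> 3, stop)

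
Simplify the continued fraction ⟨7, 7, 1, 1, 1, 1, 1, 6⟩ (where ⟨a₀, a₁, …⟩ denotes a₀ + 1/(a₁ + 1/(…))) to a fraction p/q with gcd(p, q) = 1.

2881/404

Start with 6.
1 + 1/(6/1) = 1 + 1/6 = 7/6
1 + 1/(7/6) = 1 + 6/7 = 13/7
1 + 1/(13/7) = 1 + 7/13 = 20/13
1 + 1/(20/13) = 1 + 13/20 = 33/20
1 + 1/(33/20) = 1 + 20/33 = 53/33
7 + 1/(53/33) = 7 + 33/53 = 404/53
7 + 1/(404/53) = 7 + 53/404 = 2881/404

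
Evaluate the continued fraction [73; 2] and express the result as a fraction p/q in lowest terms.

Compute successive convergents:
a_0 = 73: 73/1
a_1 = 2: 147/2

147/2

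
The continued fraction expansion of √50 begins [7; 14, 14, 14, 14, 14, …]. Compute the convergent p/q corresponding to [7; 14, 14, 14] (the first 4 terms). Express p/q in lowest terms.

19601/2772

Work from the innermost term outward:
Start with 14.
14 + 1/(14/1) = 14 + 1/14 = 197/14
14 + 1/(197/14) = 14 + 14/197 = 2772/197
7 + 1/(2772/197) = 7 + 197/2772 = 19601/2772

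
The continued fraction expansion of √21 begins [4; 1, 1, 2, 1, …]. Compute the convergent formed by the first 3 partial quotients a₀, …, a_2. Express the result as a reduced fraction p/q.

a_0 = 4: 4/1
a_1 = 1: 5/1
a_2 = 1: 9/2

9/2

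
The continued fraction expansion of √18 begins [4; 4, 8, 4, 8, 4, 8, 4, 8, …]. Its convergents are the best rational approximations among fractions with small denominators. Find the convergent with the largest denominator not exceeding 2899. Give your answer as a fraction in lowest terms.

a_0 = 4: 4/1  (≤ bound)
a_1 = 4: 17/4  (≤ bound)
a_2 = 8: 140/33  (≤ bound)
a_3 = 4: 577/136  (≤ bound)
a_4 = 8: 4756/1121  (≤ bound)
a_5 = 4: 19601/4620  (> 2899, stop)

4756/1121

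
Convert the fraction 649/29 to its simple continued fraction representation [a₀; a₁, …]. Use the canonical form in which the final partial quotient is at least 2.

⌊649/29⌋ = 22, remainder 11
⌊29/11⌋ = 2, remainder 7
⌊11/7⌋ = 1, remainder 4
⌊7/4⌋ = 1, remainder 3
⌊4/3⌋ = 1, remainder 1
⌊3/1⌋ = 3, remainder 0

[22; 2, 1, 1, 1, 3]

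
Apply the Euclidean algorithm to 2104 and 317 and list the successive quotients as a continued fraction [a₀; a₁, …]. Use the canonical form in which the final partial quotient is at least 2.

[6; 1, 1, 1, 3, 9, 3]

Repeatedly divide and take the remainder:
2104 = 6·317 + 202, so a_0 = 6
317 = 1·202 + 115, so a_1 = 1
202 = 1·115 + 87, so a_2 = 1
115 = 1·87 + 28, so a_3 = 1
87 = 3·28 + 3, so a_4 = 3
28 = 9·3 + 1, so a_5 = 9
3 = 3·1 + 0, so a_6 = 3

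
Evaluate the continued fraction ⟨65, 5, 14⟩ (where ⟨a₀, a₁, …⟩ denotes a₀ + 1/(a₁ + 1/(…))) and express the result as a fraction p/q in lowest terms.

Start with 14.
5 + 1/(14/1) = 5 + 1/14 = 71/14
65 + 1/(71/14) = 65 + 14/71 = 4629/71

4629/71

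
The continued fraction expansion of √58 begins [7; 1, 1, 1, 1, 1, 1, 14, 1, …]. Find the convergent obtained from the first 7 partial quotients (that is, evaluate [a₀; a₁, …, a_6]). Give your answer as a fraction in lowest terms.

99/13

Start with 1.
1 + 1/(1/1) = 1 + 1/1 = 2/1
1 + 1/(2/1) = 1 + 1/2 = 3/2
1 + 1/(3/2) = 1 + 2/3 = 5/3
1 + 1/(5/3) = 1 + 3/5 = 8/5
1 + 1/(8/5) = 1 + 5/8 = 13/8
7 + 1/(13/8) = 7 + 8/13 = 99/13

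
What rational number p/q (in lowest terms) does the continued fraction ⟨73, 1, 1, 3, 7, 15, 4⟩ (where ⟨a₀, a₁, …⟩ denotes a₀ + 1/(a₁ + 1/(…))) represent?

230932/3139

Compute successive convergents:
a_0 = 73: 73/1
a_1 = 1: 74/1
a_2 = 1: 147/2
a_3 = 3: 515/7
a_4 = 7: 3752/51
a_5 = 15: 56795/772
a_6 = 4: 230932/3139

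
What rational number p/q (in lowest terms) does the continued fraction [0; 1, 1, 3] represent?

4/7

a_0 = 0: 0/1
a_1 = 1: 1/1
a_2 = 1: 1/2
a_3 = 3: 4/7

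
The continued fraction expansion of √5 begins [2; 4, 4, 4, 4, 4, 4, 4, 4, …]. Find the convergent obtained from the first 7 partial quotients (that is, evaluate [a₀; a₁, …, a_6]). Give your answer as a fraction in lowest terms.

Compute successive convergents:
a_0 = 2: 2/1
a_1 = 4: 9/4
a_2 = 4: 38/17
a_3 = 4: 161/72
a_4 = 4: 682/305
a_5 = 4: 2889/1292
a_6 = 4: 12238/5473

12238/5473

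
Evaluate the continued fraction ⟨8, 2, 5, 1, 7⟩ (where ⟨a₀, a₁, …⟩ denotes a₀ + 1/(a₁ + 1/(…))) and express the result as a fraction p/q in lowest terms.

863/102

a_0 = 8: 8/1
a_1 = 2: 17/2
a_2 = 5: 93/11
a_3 = 1: 110/13
a_4 = 7: 863/102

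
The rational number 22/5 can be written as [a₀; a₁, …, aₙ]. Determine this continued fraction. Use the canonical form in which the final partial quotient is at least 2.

[4; 2, 2]

⌊22/5⌋ = 4, remainder 2
⌊5/2⌋ = 2, remainder 1
⌊2/1⌋ = 2, remainder 0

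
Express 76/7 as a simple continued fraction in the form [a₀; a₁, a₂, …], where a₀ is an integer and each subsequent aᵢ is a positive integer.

76 = 10·7 + 6, so a_0 = 10
7 = 1·6 + 1, so a_1 = 1
6 = 6·1 + 0, so a_2 = 6

[10; 1, 6]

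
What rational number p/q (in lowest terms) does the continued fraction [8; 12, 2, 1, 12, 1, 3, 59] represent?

951452/117739

Work from the innermost term outward:
Start with 59.
3 + 1/(59/1) = 3 + 1/59 = 178/59
1 + 1/(178/59) = 1 + 59/178 = 237/178
12 + 1/(237/178) = 12 + 178/237 = 3022/237
1 + 1/(3022/237) = 1 + 237/3022 = 3259/3022
2 + 1/(3259/3022) = 2 + 3022/3259 = 9540/3259
12 + 1/(9540/3259) = 12 + 3259/9540 = 117739/9540
8 + 1/(117739/9540) = 8 + 9540/117739 = 951452/117739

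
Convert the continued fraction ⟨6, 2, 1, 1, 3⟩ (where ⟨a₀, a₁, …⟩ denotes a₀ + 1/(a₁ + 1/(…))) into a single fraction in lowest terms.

115/18

Use the convergent recurrence hₖ = aₖ·hₖ₋₁ + hₖ₋₂ (and likewise for the denominators kₖ):
a_0 = 6: 6/1
a_1 = 2: 13/2
a_2 = 1: 19/3
a_3 = 1: 32/5
a_4 = 3: 115/18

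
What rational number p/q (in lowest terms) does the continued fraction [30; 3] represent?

a_0 = 30: 30/1
a_1 = 3: 91/3

91/3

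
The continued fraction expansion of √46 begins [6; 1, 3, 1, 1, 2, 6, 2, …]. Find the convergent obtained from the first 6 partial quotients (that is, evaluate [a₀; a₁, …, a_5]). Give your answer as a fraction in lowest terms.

156/23

Start with 2.
1 + 1/(2/1) = 1 + 1/2 = 3/2
1 + 1/(3/2) = 1 + 2/3 = 5/3
3 + 1/(5/3) = 3 + 3/5 = 18/5
1 + 1/(18/5) = 1 + 5/18 = 23/18
6 + 1/(23/18) = 6 + 18/23 = 156/23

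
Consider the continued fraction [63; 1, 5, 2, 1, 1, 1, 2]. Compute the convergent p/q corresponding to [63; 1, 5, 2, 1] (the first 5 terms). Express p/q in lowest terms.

a_0 = 63: 63/1
a_1 = 1: 64/1
a_2 = 5: 383/6
a_3 = 2: 830/13
a_4 = 1: 1213/19

1213/19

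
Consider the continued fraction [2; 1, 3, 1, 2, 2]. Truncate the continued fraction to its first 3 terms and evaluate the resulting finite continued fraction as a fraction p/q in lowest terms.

a_0 = 2: 2/1
a_1 = 1: 3/1
a_2 = 3: 11/4

11/4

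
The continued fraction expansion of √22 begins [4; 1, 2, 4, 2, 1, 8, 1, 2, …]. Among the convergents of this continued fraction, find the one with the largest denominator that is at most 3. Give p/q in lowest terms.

List convergents until the denominator exceeds the bound:
a_0 = 4: 4/1  (≤ bound)
a_1 = 1: 5/1  (≤ bound)
a_2 = 2: 14/3  (≤ bound)
a_3 = 4: 61/13  (> 3, stop)

14/3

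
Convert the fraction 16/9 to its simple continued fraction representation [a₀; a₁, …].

Repeatedly divide and take the remainder:
16 ÷ 9 → quotient 1, remainder 7
9 ÷ 7 → quotient 1, remainder 2
7 ÷ 2 → quotient 3, remainder 1
2 ÷ 1 → quotient 2, remainder 0

[1; 1, 3, 2]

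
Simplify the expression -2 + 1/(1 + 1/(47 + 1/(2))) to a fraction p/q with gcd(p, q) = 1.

-99/97

a_0 = -2: -2/1
a_1 = 1: -1/1
a_2 = 47: -49/48
a_3 = 2: -99/97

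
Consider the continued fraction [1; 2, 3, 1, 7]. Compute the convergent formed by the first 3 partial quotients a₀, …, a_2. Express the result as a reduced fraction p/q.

Work from the innermost term outward:
Start with 3.
2 + 1/(3/1) = 2 + 1/3 = 7/3
1 + 1/(7/3) = 1 + 3/7 = 10/7

10/7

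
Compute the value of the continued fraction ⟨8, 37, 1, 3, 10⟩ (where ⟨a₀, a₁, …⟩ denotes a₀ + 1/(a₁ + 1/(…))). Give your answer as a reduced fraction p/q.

Compute successive convergents:
a_0 = 8: 8/1
a_1 = 37: 297/37
a_2 = 1: 305/38
a_3 = 3: 1212/151
a_4 = 10: 12425/1548

12425/1548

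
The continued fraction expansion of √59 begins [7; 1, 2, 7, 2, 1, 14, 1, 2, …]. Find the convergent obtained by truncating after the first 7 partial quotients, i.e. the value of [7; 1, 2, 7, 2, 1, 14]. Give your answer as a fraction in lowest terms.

Build up convergents one term at a time:
a_0 = 7: 7/1
a_1 = 1: 8/1
a_2 = 2: 23/3
a_3 = 7: 169/22
a_4 = 2: 361/47
a_5 = 1: 530/69
a_6 = 14: 7781/1013

7781/1013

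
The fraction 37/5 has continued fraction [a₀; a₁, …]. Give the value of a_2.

37 = 7·5 + 2, so a_0 = 7
5 = 2·2 + 1, so a_1 = 2
2 = 2·1 + 0, so a_2 = 2

2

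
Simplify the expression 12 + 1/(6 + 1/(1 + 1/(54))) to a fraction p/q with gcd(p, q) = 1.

Use the convergent recurrence hₖ = aₖ·hₖ₋₁ + hₖ₋₂ (and likewise for the denominators kₖ):
a_0 = 12: 12/1
a_1 = 6: 73/6
a_2 = 1: 85/7
a_3 = 54: 4663/384

4663/384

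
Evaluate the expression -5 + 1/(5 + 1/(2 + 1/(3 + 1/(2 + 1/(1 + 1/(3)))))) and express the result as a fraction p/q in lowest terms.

-2225/462

Compute successive convergents:
a_0 = -5: -5/1
a_1 = 5: -24/5
a_2 = 2: -53/11
a_3 = 3: -183/38
a_4 = 2: -419/87
a_5 = 1: -602/125
a_6 = 3: -2225/462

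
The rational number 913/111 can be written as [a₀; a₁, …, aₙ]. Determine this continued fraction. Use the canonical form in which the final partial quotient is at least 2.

[8; 4, 2, 3, 1, 2]

⌊913/111⌋ = 8, remainder 25
⌊111/25⌋ = 4, remainder 11
⌊25/11⌋ = 2, remainder 3
⌊11/3⌋ = 3, remainder 2
⌊3/2⌋ = 1, remainder 1
⌊2/1⌋ = 2, remainder 0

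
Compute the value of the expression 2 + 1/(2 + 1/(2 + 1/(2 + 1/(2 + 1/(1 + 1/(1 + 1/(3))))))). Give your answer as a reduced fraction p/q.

Use the convergent recurrence hₖ = aₖ·hₖ₋₁ + hₖ₋₂ (and likewise for the denominators kₖ):
a_0 = 2: 2/1
a_1 = 2: 5/2
a_2 = 2: 12/5
a_3 = 2: 29/12
a_4 = 2: 70/29
a_5 = 1: 99/41
a_6 = 1: 169/70
a_7 = 3: 606/251

606/251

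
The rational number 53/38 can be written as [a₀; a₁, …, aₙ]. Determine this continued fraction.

[1; 2, 1, 1, 7]

Run the Euclidean algorithm, recording each quotient:
53 ÷ 38 → quotient 1, remainder 15
38 ÷ 15 → quotient 2, remainder 8
15 ÷ 8 → quotient 1, remainder 7
8 ÷ 7 → quotient 1, remainder 1
7 ÷ 1 → quotient 7, remainder 0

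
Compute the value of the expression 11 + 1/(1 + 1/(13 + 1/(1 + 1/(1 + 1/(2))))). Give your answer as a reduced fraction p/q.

871/73

a_0 = 11: 11/1
a_1 = 1: 12/1
a_2 = 13: 167/14
a_3 = 1: 179/15
a_4 = 1: 346/29
a_5 = 2: 871/73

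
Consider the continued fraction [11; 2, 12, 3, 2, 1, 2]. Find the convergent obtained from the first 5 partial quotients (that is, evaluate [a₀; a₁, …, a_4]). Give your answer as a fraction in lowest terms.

Start with 2.
3 + 1/(2/1) = 3 + 1/2 = 7/2
12 + 1/(7/2) = 12 + 2/7 = 86/7
2 + 1/(86/7) = 2 + 7/86 = 179/86
11 + 1/(179/86) = 11 + 86/179 = 2055/179

2055/179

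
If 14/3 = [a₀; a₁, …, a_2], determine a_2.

2

14 ÷ 3 → quotient 4, remainder 2
3 ÷ 2 → quotient 1, remainder 1
2 ÷ 1 → quotient 2, remainder 0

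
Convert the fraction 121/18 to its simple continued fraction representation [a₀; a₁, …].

Run the Euclidean algorithm, recording each quotient:
121 = 6·18 + 13, so a_0 = 6
18 = 1·13 + 5, so a_1 = 1
13 = 2·5 + 3, so a_2 = 2
5 = 1·3 + 2, so a_3 = 1
3 = 1·2 + 1, so a_4 = 1
2 = 2·1 + 0, so a_5 = 2

[6; 1, 2, 1, 1, 2]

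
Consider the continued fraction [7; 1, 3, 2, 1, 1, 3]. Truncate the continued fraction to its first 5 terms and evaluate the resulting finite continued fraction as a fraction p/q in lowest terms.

101/13

Start with 1.
2 + 1/(1/1) = 2 + 1/1 = 3/1
3 + 1/(3/1) = 3 + 1/3 = 10/3
1 + 1/(10/3) = 1 + 3/10 = 13/10
7 + 1/(13/10) = 7 + 10/13 = 101/13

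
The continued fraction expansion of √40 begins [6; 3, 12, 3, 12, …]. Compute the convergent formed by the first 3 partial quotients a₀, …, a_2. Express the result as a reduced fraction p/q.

234/37

Build up convergents one term at a time:
a_0 = 6: 6/1
a_1 = 3: 19/3
a_2 = 12: 234/37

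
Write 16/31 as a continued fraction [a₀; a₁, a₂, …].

[0; 1, 1, 15]

Apply division with remainder until the remainder is 0:
⌊16/31⌋ = 0, remainder 16
⌊31/16⌋ = 1, remainder 15
⌊16/15⌋ = 1, remainder 1
⌊15/1⌋ = 15, remainder 0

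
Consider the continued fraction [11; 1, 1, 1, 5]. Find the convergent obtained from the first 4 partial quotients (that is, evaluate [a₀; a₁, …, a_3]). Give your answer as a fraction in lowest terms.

a_0 = 11: 11/1
a_1 = 1: 12/1
a_2 = 1: 23/2
a_3 = 1: 35/3

35/3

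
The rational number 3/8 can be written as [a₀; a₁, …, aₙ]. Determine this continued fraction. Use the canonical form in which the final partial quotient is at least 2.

Repeatedly divide and take the remainder:
⌊3/8⌋ = 0, remainder 3
⌊8/3⌋ = 2, remainder 2
⌊3/2⌋ = 1, remainder 1
⌊2/1⌋ = 2, remainder 0

[0; 2, 1, 2]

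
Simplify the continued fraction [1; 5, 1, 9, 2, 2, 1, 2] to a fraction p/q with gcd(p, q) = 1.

1367/1169

a_0 = 1: 1/1
a_1 = 5: 6/5
a_2 = 1: 7/6
a_3 = 9: 69/59
a_4 = 2: 145/124
a_5 = 2: 359/307
a_6 = 1: 504/431
a_7 = 2: 1367/1169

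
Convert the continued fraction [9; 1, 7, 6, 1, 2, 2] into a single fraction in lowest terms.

Build up convergents one term at a time:
a_0 = 9: 9/1
a_1 = 1: 10/1
a_2 = 7: 79/8
a_3 = 6: 484/49
a_4 = 1: 563/57
a_5 = 2: 1610/163
a_6 = 2: 3783/383

3783/383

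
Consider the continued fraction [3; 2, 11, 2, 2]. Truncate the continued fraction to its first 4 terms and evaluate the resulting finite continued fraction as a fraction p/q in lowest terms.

Start with 2.
11 + 1/(2/1) = 11 + 1/2 = 23/2
2 + 1/(23/2) = 2 + 2/23 = 48/23
3 + 1/(48/23) = 3 + 23/48 = 167/48

167/48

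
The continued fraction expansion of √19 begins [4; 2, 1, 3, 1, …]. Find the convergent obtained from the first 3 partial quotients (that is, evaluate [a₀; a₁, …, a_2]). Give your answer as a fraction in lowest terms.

Work from the innermost term outward:
Start with 1.
2 + 1/(1/1) = 2 + 1/1 = 3/1
4 + 1/(3/1) = 4 + 1/3 = 13/3

13/3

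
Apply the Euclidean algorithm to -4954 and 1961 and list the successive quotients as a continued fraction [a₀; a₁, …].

-4954 ÷ 1961 → quotient -3, remainder 929
1961 ÷ 929 → quotient 2, remainder 103
929 ÷ 103 → quotient 9, remainder 2
103 ÷ 2 → quotient 51, remainder 1
2 ÷ 1 → quotient 2, remainder 0

[-3; 2, 9, 51, 2]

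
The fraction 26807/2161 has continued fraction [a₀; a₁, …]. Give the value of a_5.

3

26807 ÷ 2161 → quotient 12, remainder 875
2161 ÷ 875 → quotient 2, remainder 411
875 ÷ 411 → quotient 2, remainder 53
411 ÷ 53 → quotient 7, remainder 40
53 ÷ 40 → quotient 1, remainder 13
40 ÷ 13 → quotient 3, remainder 1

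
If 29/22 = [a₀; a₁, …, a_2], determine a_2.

7

⌊29/22⌋ = 1, remainder 7
⌊22/7⌋ = 3, remainder 1
⌊7/1⌋ = 7, remainder 0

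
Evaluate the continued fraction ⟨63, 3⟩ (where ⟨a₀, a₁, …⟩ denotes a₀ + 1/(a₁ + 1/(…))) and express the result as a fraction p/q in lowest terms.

Start with 3.
63 + 1/(3/1) = 63 + 1/3 = 190/3

190/3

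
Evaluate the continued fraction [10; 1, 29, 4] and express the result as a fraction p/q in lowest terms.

1327/121

Use the convergent recurrence hₖ = aₖ·hₖ₋₁ + hₖ₋₂ (and likewise for the denominators kₖ):
a_0 = 10: 10/1
a_1 = 1: 11/1
a_2 = 29: 329/30
a_3 = 4: 1327/121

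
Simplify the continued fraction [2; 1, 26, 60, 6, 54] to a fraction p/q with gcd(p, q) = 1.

1565295/528283

a_0 = 2: 2/1
a_1 = 1: 3/1
a_2 = 26: 80/27
a_3 = 60: 4803/1621
a_4 = 6: 28898/9753
a_5 = 54: 1565295/528283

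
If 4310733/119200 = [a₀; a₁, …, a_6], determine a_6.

⌊4310733/119200⌋ = 36, remainder 19533
⌊119200/19533⌋ = 6, remainder 2002
⌊19533/2002⌋ = 9, remainder 1515
⌊2002/1515⌋ = 1, remainder 487
⌊1515/487⌋ = 3, remainder 54
⌊487/54⌋ = 9, remainder 1
⌊54/1⌋ = 54, remainder 0

54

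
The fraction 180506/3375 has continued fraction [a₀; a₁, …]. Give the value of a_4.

3

Run the Euclidean algorithm, recording each quotient:
180506 ÷ 3375 → quotient 53, remainder 1631
3375 ÷ 1631 → quotient 2, remainder 113
1631 ÷ 113 → quotient 14, remainder 49
113 ÷ 49 → quotient 2, remainder 15
49 ÷ 15 → quotient 3, remainder 4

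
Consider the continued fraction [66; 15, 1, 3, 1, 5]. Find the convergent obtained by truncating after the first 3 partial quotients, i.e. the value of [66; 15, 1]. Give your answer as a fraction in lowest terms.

Collapse the nested fraction from the inside out:
Start with 1.
15 + 1/(1/1) = 15 + 1/1 = 16/1
66 + 1/(16/1) = 66 + 1/16 = 1057/16

1057/16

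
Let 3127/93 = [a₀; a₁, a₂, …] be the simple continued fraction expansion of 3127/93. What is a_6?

11

⌊3127/93⌋ = 33, remainder 58
⌊93/58⌋ = 1, remainder 35
⌊58/35⌋ = 1, remainder 23
⌊35/23⌋ = 1, remainder 12
⌊23/12⌋ = 1, remainder 11
⌊12/11⌋ = 1, remainder 1
⌊11/1⌋ = 11, remainder 0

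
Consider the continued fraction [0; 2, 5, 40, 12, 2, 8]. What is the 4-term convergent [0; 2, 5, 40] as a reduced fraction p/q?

201/442

a_0 = 0: 0/1
a_1 = 2: 1/2
a_2 = 5: 5/11
a_3 = 40: 201/442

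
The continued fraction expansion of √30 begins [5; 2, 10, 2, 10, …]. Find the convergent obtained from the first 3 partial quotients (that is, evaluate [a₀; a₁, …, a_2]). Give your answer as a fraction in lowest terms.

Start with 10.
2 + 1/(10/1) = 2 + 1/10 = 21/10
5 + 1/(21/10) = 5 + 10/21 = 115/21

115/21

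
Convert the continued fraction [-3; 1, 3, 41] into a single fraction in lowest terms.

-371/165

Start with 41.
3 + 1/(41/1) = 3 + 1/41 = 124/41
1 + 1/(124/41) = 1 + 41/124 = 165/124
-3 + 1/(165/124) = -3 + 124/165 = -371/165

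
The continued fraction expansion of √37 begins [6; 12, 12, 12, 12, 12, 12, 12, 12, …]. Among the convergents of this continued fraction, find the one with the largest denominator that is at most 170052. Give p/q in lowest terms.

List convergents until the denominator exceeds the bound:
a_0 = 6: 6/1  (≤ bound)
a_1 = 12: 73/12  (≤ bound)
a_2 = 12: 882/145  (≤ bound)
a_3 = 12: 10657/1752  (≤ bound)
a_4 = 12: 128766/21169  (≤ bound)
a_5 = 12: 1555849/255780  (> 170052, stop)

128766/21169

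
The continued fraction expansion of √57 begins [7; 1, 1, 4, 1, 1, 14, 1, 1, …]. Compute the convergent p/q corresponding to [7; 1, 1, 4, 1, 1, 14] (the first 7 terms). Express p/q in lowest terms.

Start with 14.
1 + 1/(14/1) = 1 + 1/14 = 15/14
1 + 1/(15/14) = 1 + 14/15 = 29/15
4 + 1/(29/15) = 4 + 15/29 = 131/29
1 + 1/(131/29) = 1 + 29/131 = 160/131
1 + 1/(160/131) = 1 + 131/160 = 291/160
7 + 1/(291/160) = 7 + 160/291 = 2197/291

2197/291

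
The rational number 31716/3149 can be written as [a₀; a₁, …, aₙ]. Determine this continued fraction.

⌊31716/3149⌋ = 10, remainder 226
⌊3149/226⌋ = 13, remainder 211
⌊226/211⌋ = 1, remainder 15
⌊211/15⌋ = 14, remainder 1
⌊15/1⌋ = 15, remainder 0

[10; 13, 1, 14, 15]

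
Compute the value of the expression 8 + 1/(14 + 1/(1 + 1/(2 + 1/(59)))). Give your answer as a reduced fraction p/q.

21066/2611

Starting at the tail and folding back:
Start with 59.
2 + 1/(59/1) = 2 + 1/59 = 119/59
1 + 1/(119/59) = 1 + 59/119 = 178/119
14 + 1/(178/119) = 14 + 119/178 = 2611/178
8 + 1/(2611/178) = 8 + 178/2611 = 21066/2611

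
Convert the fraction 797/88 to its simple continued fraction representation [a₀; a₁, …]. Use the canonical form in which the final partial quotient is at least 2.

[9; 17, 1, 1, 2]

⌊797/88⌋ = 9, remainder 5
⌊88/5⌋ = 17, remainder 3
⌊5/3⌋ = 1, remainder 2
⌊3/2⌋ = 1, remainder 1
⌊2/1⌋ = 2, remainder 0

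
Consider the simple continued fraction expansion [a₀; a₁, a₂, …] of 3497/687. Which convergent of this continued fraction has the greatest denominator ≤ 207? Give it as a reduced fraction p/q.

a_0 = 5: 5/1  (≤ bound)
a_1 = 11: 56/11  (≤ bound)
a_2 = 12: 677/133  (≤ bound)
a_3 = 2: 1410/277  (> 207, stop)

677/133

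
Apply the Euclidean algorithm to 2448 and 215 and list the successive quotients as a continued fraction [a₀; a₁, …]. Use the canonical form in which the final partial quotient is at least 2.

[11; 2, 1, 1, 2, 3, 1, 3]

2448 ÷ 215 → quotient 11, remainder 83
215 ÷ 83 → quotient 2, remainder 49
83 ÷ 49 → quotient 1, remainder 34
49 ÷ 34 → quotient 1, remainder 15
34 ÷ 15 → quotient 2, remainder 4
15 ÷ 4 → quotient 3, remainder 3
4 ÷ 3 → quotient 1, remainder 1
3 ÷ 1 → quotient 3, remainder 0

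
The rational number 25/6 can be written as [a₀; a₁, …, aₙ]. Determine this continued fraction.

Repeatedly divide and take the remainder:
⌊25/6⌋ = 4, remainder 1
⌊6/1⌋ = 6, remainder 0

[4; 6]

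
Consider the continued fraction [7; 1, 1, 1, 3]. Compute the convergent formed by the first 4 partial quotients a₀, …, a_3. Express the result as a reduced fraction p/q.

a_0 = 7: 7/1
a_1 = 1: 8/1
a_2 = 1: 15/2
a_3 = 1: 23/3

23/3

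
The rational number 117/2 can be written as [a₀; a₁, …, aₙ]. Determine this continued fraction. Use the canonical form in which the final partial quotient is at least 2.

[58; 2]

Run the Euclidean algorithm, recording each quotient:
117 ÷ 2 → quotient 58, remainder 1
2 ÷ 1 → quotient 2, remainder 0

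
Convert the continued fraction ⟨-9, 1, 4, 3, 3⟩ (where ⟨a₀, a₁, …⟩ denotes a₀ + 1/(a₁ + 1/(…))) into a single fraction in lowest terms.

-434/53

a_0 = -9: -9/1
a_1 = 1: -8/1
a_2 = 4: -41/5
a_3 = 3: -131/16
a_4 = 3: -434/53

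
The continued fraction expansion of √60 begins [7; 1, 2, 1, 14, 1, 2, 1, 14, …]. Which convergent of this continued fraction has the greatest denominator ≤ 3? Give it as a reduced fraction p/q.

23/3

a_0 = 7: 7/1  (≤ bound)
a_1 = 1: 8/1  (≤ bound)
a_2 = 2: 23/3  (≤ bound)
a_3 = 1: 31/4  (> 3, stop)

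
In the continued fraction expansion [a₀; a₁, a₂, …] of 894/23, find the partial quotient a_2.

⌊894/23⌋ = 38, remainder 20
⌊23/20⌋ = 1, remainder 3
⌊20/3⌋ = 6, remainder 2

6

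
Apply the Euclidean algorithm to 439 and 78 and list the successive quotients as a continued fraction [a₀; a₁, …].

[5; 1, 1, 1, 2, 4, 2]

439 ÷ 78 → quotient 5, remainder 49
78 ÷ 49 → quotient 1, remainder 29
49 ÷ 29 → quotient 1, remainder 20
29 ÷ 20 → quotient 1, remainder 9
20 ÷ 9 → quotient 2, remainder 2
9 ÷ 2 → quotient 4, remainder 1
2 ÷ 1 → quotient 2, remainder 0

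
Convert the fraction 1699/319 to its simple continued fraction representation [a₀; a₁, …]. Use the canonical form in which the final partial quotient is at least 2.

1699 ÷ 319 → quotient 5, remainder 104
319 ÷ 104 → quotient 3, remainder 7
104 ÷ 7 → quotient 14, remainder 6
7 ÷ 6 → quotient 1, remainder 1
6 ÷ 1 → quotient 6, remainder 0

[5; 3, 14, 1, 6]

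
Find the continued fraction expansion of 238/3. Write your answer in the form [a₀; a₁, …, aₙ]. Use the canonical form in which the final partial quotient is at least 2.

[79; 3]

238 = 79·3 + 1, so a_0 = 79
3 = 3·1 + 0, so a_1 = 3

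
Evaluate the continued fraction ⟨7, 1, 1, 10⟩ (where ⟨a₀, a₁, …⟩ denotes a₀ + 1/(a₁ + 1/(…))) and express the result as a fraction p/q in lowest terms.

158/21

Compute successive convergents:
a_0 = 7: 7/1
a_1 = 1: 8/1
a_2 = 1: 15/2
a_3 = 10: 158/21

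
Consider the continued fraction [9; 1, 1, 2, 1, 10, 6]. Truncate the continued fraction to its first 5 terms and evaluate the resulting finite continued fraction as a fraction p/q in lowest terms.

Start with 1.
2 + 1/(1/1) = 2 + 1/1 = 3/1
1 + 1/(3/1) = 1 + 1/3 = 4/3
1 + 1/(4/3) = 1 + 3/4 = 7/4
9 + 1/(7/4) = 9 + 4/7 = 67/7

67/7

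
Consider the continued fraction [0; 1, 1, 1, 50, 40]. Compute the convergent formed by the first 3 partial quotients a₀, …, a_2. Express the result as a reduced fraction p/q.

1/2

Work from the innermost term outward:
Start with 1.
1 + 1/(1/1) = 1 + 1/1 = 2/1
0 + 1/(2/1) = 0 + 1/2 = 1/2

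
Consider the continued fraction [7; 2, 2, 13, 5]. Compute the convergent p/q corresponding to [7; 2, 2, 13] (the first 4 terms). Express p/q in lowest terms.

496/67

Work from the innermost term outward:
Start with 13.
2 + 1/(13/1) = 2 + 1/13 = 27/13
2 + 1/(27/13) = 2 + 13/27 = 67/27
7 + 1/(67/27) = 7 + 27/67 = 496/67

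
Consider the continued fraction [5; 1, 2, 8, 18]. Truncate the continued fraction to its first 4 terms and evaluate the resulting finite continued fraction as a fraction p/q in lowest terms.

a_0 = 5: 5/1
a_1 = 1: 6/1
a_2 = 2: 17/3
a_3 = 8: 142/25

142/25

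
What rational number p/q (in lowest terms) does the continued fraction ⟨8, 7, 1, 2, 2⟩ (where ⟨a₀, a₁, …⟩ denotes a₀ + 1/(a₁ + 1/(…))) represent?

Starting at the tail and folding back:
Start with 2.
2 + 1/(2/1) = 2 + 1/2 = 5/2
1 + 1/(5/2) = 1 + 2/5 = 7/5
7 + 1/(7/5) = 7 + 5/7 = 54/7
8 + 1/(54/7) = 8 + 7/54 = 439/54

439/54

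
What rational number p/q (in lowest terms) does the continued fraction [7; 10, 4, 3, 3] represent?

Compute successive convergents:
a_0 = 7: 7/1
a_1 = 10: 71/10
a_2 = 4: 291/41
a_3 = 3: 944/133
a_4 = 3: 3123/440

3123/440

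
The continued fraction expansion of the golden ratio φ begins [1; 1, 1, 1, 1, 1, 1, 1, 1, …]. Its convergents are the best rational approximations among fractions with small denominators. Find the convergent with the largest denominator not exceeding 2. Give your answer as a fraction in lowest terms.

3/2

List convergents until the denominator exceeds the bound:
a_0 = 1: 1/1  (≤ bound)
a_1 = 1: 2/1  (≤ bound)
a_2 = 1: 3/2  (≤ bound)
a_3 = 1: 5/3  (> 2, stop)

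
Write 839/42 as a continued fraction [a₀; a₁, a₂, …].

839 ÷ 42 → quotient 19, remainder 41
42 ÷ 41 → quotient 1, remainder 1
41 ÷ 1 → quotient 41, remainder 0

[19; 1, 41]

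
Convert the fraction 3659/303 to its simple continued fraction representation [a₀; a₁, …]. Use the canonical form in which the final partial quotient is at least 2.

Apply division with remainder until the remainder is 0:
3659 ÷ 303 → quotient 12, remainder 23
303 ÷ 23 → quotient 13, remainder 4
23 ÷ 4 → quotient 5, remainder 3
4 ÷ 3 → quotient 1, remainder 1
3 ÷ 1 → quotient 3, remainder 0

[12; 13, 5, 1, 3]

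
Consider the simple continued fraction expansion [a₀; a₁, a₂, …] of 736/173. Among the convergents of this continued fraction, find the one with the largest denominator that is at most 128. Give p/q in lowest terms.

List convergents until the denominator exceeds the bound:
a_0 = 4: 4/1  (≤ bound)
a_1 = 3: 13/3  (≤ bound)
a_2 = 1: 17/4  (≤ bound)
a_3 = 13: 234/55  (≤ bound)
a_4 = 1: 251/59  (≤ bound)
a_5 = 2: 736/173  (> 128, stop)

251/59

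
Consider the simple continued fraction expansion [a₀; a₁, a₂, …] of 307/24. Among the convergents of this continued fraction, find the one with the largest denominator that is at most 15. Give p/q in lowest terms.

64/5

a_0 = 12: 12/1  (≤ bound)
a_1 = 1: 13/1  (≤ bound)
a_2 = 3: 51/4  (≤ bound)
a_3 = 1: 64/5  (≤ bound)
a_4 = 4: 307/24  (> 15, stop)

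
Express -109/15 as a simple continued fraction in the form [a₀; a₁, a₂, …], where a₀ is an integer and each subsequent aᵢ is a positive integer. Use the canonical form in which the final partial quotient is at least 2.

⌊-109/15⌋ = -8, remainder 11
⌊15/11⌋ = 1, remainder 4
⌊11/4⌋ = 2, remainder 3
⌊4/3⌋ = 1, remainder 1
⌊3/1⌋ = 3, remainder 0

[-8; 1, 2, 1, 3]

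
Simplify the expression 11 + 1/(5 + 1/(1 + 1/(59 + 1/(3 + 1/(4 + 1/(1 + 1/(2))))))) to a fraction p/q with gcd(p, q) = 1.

181343/16239

Compute successive convergents:
a_0 = 11: 11/1
a_1 = 5: 56/5
a_2 = 1: 67/6
a_3 = 59: 4009/359
a_4 = 3: 12094/1083
a_5 = 4: 52385/4691
a_6 = 1: 64479/5774
a_7 = 2: 181343/16239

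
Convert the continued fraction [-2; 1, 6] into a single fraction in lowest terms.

-8/7

Work from the innermost term outward:
Start with 6.
1 + 1/(6/1) = 1 + 1/6 = 7/6
-2 + 1/(7/6) = -2 + 6/7 = -8/7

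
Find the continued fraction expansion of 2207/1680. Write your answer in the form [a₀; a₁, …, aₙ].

2207 = 1·1680 + 527, so a_0 = 1
1680 = 3·527 + 99, so a_1 = 3
527 = 5·99 + 32, so a_2 = 5
99 = 3·32 + 3, so a_3 = 3
32 = 10·3 + 2, so a_4 = 10
3 = 1·2 + 1, so a_5 = 1
2 = 2·1 + 0, so a_6 = 2

[1; 3, 5, 3, 10, 1, 2]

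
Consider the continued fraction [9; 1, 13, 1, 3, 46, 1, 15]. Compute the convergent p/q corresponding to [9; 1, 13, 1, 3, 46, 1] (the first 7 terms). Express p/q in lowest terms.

Compute successive convergents:
a_0 = 9: 9/1
a_1 = 1: 10/1
a_2 = 13: 139/14
a_3 = 1: 149/15
a_4 = 3: 586/59
a_5 = 46: 27105/2729
a_6 = 1: 27691/2788

27691/2788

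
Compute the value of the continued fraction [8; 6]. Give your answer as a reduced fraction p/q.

49/6

Build up convergents one term at a time:
a_0 = 8: 8/1
a_1 = 6: 49/6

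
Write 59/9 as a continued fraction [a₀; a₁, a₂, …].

⌊59/9⌋ = 6, remainder 5
⌊9/5⌋ = 1, remainder 4
⌊5/4⌋ = 1, remainder 1
⌊4/1⌋ = 4, remainder 0

[6; 1, 1, 4]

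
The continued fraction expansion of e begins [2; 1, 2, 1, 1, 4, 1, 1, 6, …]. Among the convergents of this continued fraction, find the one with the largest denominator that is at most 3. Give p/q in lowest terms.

8/3

a_0 = 2: 2/1  (≤ bound)
a_1 = 1: 3/1  (≤ bound)
a_2 = 2: 8/3  (≤ bound)
a_3 = 1: 11/4  (> 3, stop)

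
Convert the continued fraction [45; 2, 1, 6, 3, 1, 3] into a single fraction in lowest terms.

14149/312

Collapse the nested fraction from the inside out:
Start with 3.
1 + 1/(3/1) = 1 + 1/3 = 4/3
3 + 1/(4/3) = 3 + 3/4 = 15/4
6 + 1/(15/4) = 6 + 4/15 = 94/15
1 + 1/(94/15) = 1 + 15/94 = 109/94
2 + 1/(109/94) = 2 + 94/109 = 312/109
45 + 1/(312/109) = 45 + 109/312 = 14149/312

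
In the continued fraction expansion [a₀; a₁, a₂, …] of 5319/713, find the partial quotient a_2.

5319 ÷ 713 → quotient 7, remainder 328
713 ÷ 328 → quotient 2, remainder 57
328 ÷ 57 → quotient 5, remainder 43

5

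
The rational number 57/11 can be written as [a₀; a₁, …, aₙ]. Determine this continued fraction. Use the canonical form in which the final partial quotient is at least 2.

Run the Euclidean algorithm, recording each quotient:
57 = 5·11 + 2, so a_0 = 5
11 = 5·2 + 1, so a_1 = 5
2 = 2·1 + 0, so a_2 = 2

[5; 5, 2]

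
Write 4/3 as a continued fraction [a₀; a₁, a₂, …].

[1; 3]

4 = 1·3 + 1, so a_0 = 1
3 = 3·1 + 0, so a_1 = 3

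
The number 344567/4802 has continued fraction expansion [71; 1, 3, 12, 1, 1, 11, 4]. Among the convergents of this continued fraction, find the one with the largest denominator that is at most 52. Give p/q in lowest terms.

3516/49

a_0 = 71: 71/1  (≤ bound)
a_1 = 1: 72/1  (≤ bound)
a_2 = 3: 287/4  (≤ bound)
a_3 = 12: 3516/49  (≤ bound)
a_4 = 1: 3803/53  (> 52, stop)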